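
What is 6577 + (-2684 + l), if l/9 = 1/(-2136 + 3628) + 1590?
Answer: 27158885/1492 ≈ 18203.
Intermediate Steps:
l = 21350529/1492 (l = 9*(1/(-2136 + 3628) + 1590) = 9*(1/1492 + 1590) = 9*(2372281/1492) = 21350529/1492 ≈ 14310.)
6577 + (-2684 + l) = 6577 + (-2684 + 21350529/1492) = 6577 + 17346001/1492 = 27158885/1492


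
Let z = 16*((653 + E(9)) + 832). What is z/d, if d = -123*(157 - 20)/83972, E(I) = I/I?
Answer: -1996518272/16851 ≈ -1.1848e+5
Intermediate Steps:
E(I) = 1
d = -16851/83972 (d = -123*137*(1/83972) = -16851*1/83972 = -16851/83972 ≈ -0.20067)
z = 23776 (z = 16*((653 + 1) + 832) = 16*(654 + 832) = 16*1486 = 23776)
z/d = 23776/(-16851/83972) = 23776*(-83972/16851) = -1996518272/16851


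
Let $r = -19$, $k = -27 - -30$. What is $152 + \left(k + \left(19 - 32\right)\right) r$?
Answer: $342$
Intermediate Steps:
$k = 3$ ($k = -27 + 30 = 3$)
$152 + \left(k + \left(19 - 32\right)\right) r = 152 + \left(3 + \left(19 - 32\right)\right) \left(-19\right) = 152 + \left(3 - 13\right) \left(-19\right) = 152 - -190 = 152 + 190 = 342$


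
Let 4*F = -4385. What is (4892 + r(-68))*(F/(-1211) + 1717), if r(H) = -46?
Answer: 20163074459/2422 ≈ 8.3250e+6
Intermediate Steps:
F = -4385/4 (F = (¼)*(-4385) = -4385/4 ≈ -1096.3)
(4892 + r(-68))*(F/(-1211) + 1717) = (4892 - 46)*(-4385/4/(-1211) + 1717) = 4846*(-4385/4*(-1/1211) + 1717) = 4846*(4385/4844 + 1717) = 4846*(8321533/4844) = 20163074459/2422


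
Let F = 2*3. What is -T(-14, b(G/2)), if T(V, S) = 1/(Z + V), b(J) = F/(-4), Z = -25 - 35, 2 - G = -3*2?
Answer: 1/74 ≈ 0.013514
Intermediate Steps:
F = 6
G = 8 (G = 2 - (-3)*2 = 2 - 1*(-6) = 2 + 6 = 8)
Z = -60
b(J) = -3/2 (b(J) = 6/(-4) = 6*(-¼) = -3/2)
T(V, S) = 1/(-60 + V)
-T(-14, b(G/2)) = -1/(-60 - 14) = -1/(-74) = -1*(-1/74) = 1/74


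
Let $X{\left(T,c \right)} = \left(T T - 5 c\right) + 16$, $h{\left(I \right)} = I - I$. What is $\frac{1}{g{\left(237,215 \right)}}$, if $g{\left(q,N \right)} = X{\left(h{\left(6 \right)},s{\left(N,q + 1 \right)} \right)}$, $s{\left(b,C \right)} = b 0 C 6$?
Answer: $\frac{1}{16} \approx 0.0625$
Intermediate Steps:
$h{\left(I \right)} = 0$
$s{\left(b,C \right)} = 0$ ($s{\left(b,C \right)} = 0 \cdot 6 C = 0$)
$X{\left(T,c \right)} = 16 + T^{2} - 5 c$ ($X{\left(T,c \right)} = \left(T^{2} - 5 c\right) + 16 = 16 + T^{2} - 5 c$)
$g{\left(q,N \right)} = 16$ ($g{\left(q,N \right)} = 16 + 0^{2} - 0 = 16 + 0 + 0 = 16$)
$\frac{1}{g{\left(237,215 \right)}} = \frac{1}{16}$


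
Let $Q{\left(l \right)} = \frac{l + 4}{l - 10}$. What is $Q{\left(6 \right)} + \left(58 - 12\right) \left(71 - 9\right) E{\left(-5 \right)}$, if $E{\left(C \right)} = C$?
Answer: $- \frac{28525}{2} \approx -14263.0$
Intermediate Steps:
$Q{\left(l \right)} = \frac{4 + l}{-10 + l}$
$Q{\left(6 \right)} + \left(58 - 12\right) \left(71 - 9\right) E{\left(-5 \right)} = \frac{4 + 6}{-10 + 6} + \left(58 - 12\right) \left(71 - 9\right) \left(-5\right) = \frac{1}{-4} \cdot 10 + 46 \cdot 62 \left(-5\right) = \left(- \frac{1}{4}\right) 10 + 2852 \left(-5\right) = - \frac{5}{2} - 14260 = - \frac{28525}{2}$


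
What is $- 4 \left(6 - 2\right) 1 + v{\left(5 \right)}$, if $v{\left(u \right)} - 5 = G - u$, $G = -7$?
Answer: $-23$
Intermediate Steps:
$v{\left(u \right)} = -2 - u$ ($v{\left(u \right)} = 5 - \left(7 + u\right) = -2 - u$)
$- 4 \left(6 - 2\right) 1 + v{\left(5 \right)} = - 4 \left(6 - 2\right) 1 - 7 = \left(-4\right) 4 \cdot 1 - 7 = \left(-16\right) 1 - 7 = -16 - 7 = -23$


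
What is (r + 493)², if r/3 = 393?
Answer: 2795584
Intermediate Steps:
r = 1179 (r = 3*393 = 1179)
(r + 493)² = (1179 + 493)² = 1672² = 2795584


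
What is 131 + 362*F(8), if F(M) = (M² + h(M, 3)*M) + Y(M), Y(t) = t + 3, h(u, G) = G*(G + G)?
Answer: 79409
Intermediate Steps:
h(u, G) = 2*G² (h(u, G) = G*(2*G) = 2*G²)
Y(t) = 3 + t
F(M) = 3 + M² + 19*M (F(M) = (M² + (2*3²)*M) + (3 + M) = (M² + (2*9)*M) + (3 + M) = (M² + 18*M) + (3 + M) = 3 + M² + 19*M)
131 + 362*F(8) = 131 + 362*(3 + 8² + 19*8) = 131 + 362*(3 + 64 + 152) = 131 + 362*219 = 131 + 79278 = 79409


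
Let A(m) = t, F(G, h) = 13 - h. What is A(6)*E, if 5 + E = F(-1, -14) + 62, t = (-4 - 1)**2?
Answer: 2100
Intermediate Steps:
t = 25 (t = (-5)**2 = 25)
A(m) = 25
E = 84 (E = -5 + ((13 - 1*(-14)) + 62) = -5 + ((13 + 14) + 62) = -5 + (27 + 62) = -5 + 89 = 84)
A(6)*E = 25*84 = 2100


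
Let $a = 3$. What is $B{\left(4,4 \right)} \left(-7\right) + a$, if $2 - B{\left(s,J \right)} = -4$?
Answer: $-39$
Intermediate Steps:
$B{\left(s,J \right)} = 6$ ($B{\left(s,J \right)} = 2 - -4 = 2 + 4 = 6$)
$B{\left(4,4 \right)} \left(-7\right) + a = 6 \left(-7\right) + 3 = -42 + 3 = -39$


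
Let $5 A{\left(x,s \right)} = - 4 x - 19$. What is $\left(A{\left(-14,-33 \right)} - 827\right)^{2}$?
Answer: $\frac{16793604}{25} \approx 6.7174 \cdot 10^{5}$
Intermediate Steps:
$A{\left(x,s \right)} = - \frac{19}{5} - \frac{4 x}{5}$ ($A{\left(x,s \right)} = \frac{- 4 x - 19}{5} = \frac{-19 - 4 x}{5} = - \frac{19}{5} - \frac{4 x}{5}$)
$\left(A{\left(-14,-33 \right)} - 827\right)^{2} = \left(\left(- \frac{19}{5} - - \frac{56}{5}\right) - 827\right)^{2} = \left(\left(- \frac{19}{5} + \frac{56}{5}\right) - 827\right)^{2} = \left(\frac{37}{5} - 827\right)^{2} = \left(- \frac{4098}{5}\right)^{2} = \frac{16793604}{25}$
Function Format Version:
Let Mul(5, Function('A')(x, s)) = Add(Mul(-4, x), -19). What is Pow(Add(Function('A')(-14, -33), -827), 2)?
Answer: Rational(16793604, 25) ≈ 6.7174e+5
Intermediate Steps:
Function('A')(x, s) = Add(Rational(-19, 5), Mul(Rational(-4, 5), x)) (Function('A')(x, s) = Mul(Rational(1, 5), Add(Mul(-4, x), -19)) = Mul(Rational(1, 5), Add(-19, Mul(-4, x))) = Add(Rational(-19, 5), Mul(Rational(-4, 5), x)))
Pow(Add(Function('A')(-14, -33), -827), 2) = Pow(Add(Add(Rational(-19, 5), Mul(Rational(-4, 5), -14)), -827), 2) = Pow(Add(Add(Rational(-19, 5), Rational(56, 5)), -827), 2) = Pow(Add(Rational(37, 5), -827), 2) = Pow(Rational(-4098, 5), 2) = Rational(16793604, 25)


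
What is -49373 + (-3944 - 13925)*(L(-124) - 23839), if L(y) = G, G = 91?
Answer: 424303639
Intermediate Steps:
L(y) = 91
-49373 + (-3944 - 13925)*(L(-124) - 23839) = -49373 + (-3944 - 13925)*(91 - 23839) = -49373 - 17869*(-23748) = -49373 + 424353012 = 424303639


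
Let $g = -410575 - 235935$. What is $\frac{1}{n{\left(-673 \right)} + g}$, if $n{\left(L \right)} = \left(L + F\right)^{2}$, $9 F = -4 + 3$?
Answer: $- \frac{81}{15667946} \approx -5.1698 \cdot 10^{-6}$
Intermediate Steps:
$F = - \frac{1}{9}$ ($F = \frac{-4 + 3}{9} = \frac{1}{9} \left(-1\right) = - \frac{1}{9} \approx -0.11111$)
$n{\left(L \right)} = \left(- \frac{1}{9} + L\right)^{2}$ ($n{\left(L \right)} = \left(L - \frac{1}{9}\right)^{2} = \left(- \frac{1}{9} + L\right)^{2}$)
$g = -646510$ ($g = -410575 - 235935 = -646510$)
$\frac{1}{n{\left(-673 \right)} + g} = \frac{1}{\frac{\left(-1 + 9 \left(-673\right)\right)^{2}}{81} - 646510} = \frac{1}{\frac{\left(-1 - 6057\right)^{2}}{81} - 646510} = \frac{1}{\frac{\left(-6058\right)^{2}}{81} - 646510} = \frac{1}{\frac{1}{81} \cdot 36699364 - 646510} = \frac{1}{\frac{36699364}{81} - 646510} = \frac{1}{- \frac{15667946}{81}} = - \frac{81}{15667946}$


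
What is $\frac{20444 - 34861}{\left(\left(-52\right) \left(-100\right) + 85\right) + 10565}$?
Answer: $- \frac{14417}{15850} \approx -0.90959$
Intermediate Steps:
$\frac{20444 - 34861}{\left(\left(-52\right) \left(-100\right) + 85\right) + 10565} = - \frac{14417}{\left(5200 + 85\right) + 10565} = - \frac{14417}{5285 + 10565} = - \frac{14417}{15850}$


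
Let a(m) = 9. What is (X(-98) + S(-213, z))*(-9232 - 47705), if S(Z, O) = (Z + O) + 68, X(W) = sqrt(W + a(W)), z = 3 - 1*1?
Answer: 8141991 - 56937*I*sqrt(89) ≈ 8.142e+6 - 5.3714e+5*I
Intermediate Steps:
z = 2 (z = 3 - 1 = 2)
X(W) = sqrt(9 + W) (X(W) = sqrt(W + 9) = sqrt(9 + W))
S(Z, O) = 68 + O + Z (S(Z, O) = (O + Z) + 68 = 68 + O + Z)
(X(-98) + S(-213, z))*(-9232 - 47705) = (sqrt(9 - 98) + (68 + 2 - 213))*(-9232 - 47705) = (sqrt(-89) - 143)*(-56937) = (I*sqrt(89) - 143)*(-56937) = (-143 + I*sqrt(89))*(-56937) = 8141991 - 56937*I*sqrt(89)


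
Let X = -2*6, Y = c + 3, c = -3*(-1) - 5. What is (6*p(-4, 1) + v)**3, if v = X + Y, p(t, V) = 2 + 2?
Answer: 2197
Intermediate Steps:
p(t, V) = 4
c = -2 (c = 3 - 5 = -2)
Y = 1 (Y = -2 + 3 = 1)
X = -12
v = -11 (v = -12 + 1 = -11)
(6*p(-4, 1) + v)**3 = (6*4 - 11)**3 = (24 - 11)**3 = 13**3 = 2197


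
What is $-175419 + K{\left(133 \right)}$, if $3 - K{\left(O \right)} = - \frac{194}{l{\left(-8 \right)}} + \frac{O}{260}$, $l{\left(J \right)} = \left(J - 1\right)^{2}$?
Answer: $- \frac{3694221293}{21060} \approx -1.7541 \cdot 10^{5}$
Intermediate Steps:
$l{\left(J \right)} = \left(-1 + J\right)^{2}$
$K{\left(O \right)} = \frac{437}{81} - \frac{O}{260}$ ($K{\left(O \right)} = 3 - \left(- \frac{194}{\left(-1 - 8\right)^{2}} + \frac{O}{260}\right) = 3 - \left(- \frac{194}{\left(-9\right)^{2}} + O \frac{1}{260}\right) = 3 - \left(- \frac{194}{81} + \frac{O}{260}\right) = \frac{437}{81} - \frac{O}{260}$)
$-175419 + K{\left(133 \right)} = -175419 + \left(\frac{437}{81} - \frac{133}{260}\right) = -175419 + \frac{102847}{21060} = - \frac{3694221293}{21060}$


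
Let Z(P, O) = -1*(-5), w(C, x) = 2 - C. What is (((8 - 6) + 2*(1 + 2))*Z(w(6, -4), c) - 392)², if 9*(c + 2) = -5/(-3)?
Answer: 123904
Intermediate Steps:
c = -49/27 (c = -2 + (-5/(-3))/9 = -2 + (-5*(-⅓))/9 = -2 + (⅑)*(5/3) = -2 + 5/27 = -49/27 ≈ -1.8148)
Z(P, O) = 5
(((8 - 6) + 2*(1 + 2))*Z(w(6, -4), c) - 392)² = (((8 - 6) + 2*(1 + 2))*5 - 392)² = ((2 + 2*3)*5 - 392)² = ((2 + 6)*5 - 392)² = (8*5 - 392)² = (40 - 392)² = (-352)² = 123904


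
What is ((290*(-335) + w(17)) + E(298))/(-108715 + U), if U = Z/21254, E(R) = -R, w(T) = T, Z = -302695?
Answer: 690266158/770310435 ≈ 0.89609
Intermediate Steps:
U = -302695/21254 ≈ -14.242
((290*(-335) + w(17)) + E(298))/(-108715 + U) = ((290*(-335) + 17) - 1*298)/(-108715 - 302695/21254) = ((-97150 + 17) - 298)/(-2310931305/21254) = (-97133 - 298)*(-21254/2310931305) = -97431*(-21254/2310931305) = 690266158/770310435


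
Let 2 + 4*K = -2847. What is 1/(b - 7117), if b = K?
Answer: -4/31317 ≈ -0.00012773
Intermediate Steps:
K = -2849/4 (K = -½ + (¼)*(-2847) = -½ - 2847/4 = -2849/4 ≈ -712.25)
b = -2849/4 ≈ -712.25
1/(b - 7117) = 1/(-2849/4 - 7117) = 1/(-31317/4) = -4/31317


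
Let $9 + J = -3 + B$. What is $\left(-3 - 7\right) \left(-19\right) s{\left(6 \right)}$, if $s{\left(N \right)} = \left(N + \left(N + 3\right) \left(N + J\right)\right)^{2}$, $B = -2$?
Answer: $827640$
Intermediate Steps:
$J = -14$ ($J = -9 - 5 = -14$)
$s{\left(N \right)} = \left(N + \left(-14 + N\right) \left(3 + N\right)\right)^{2}$ ($s{\left(N \right)} = \left(N + \left(N + 3\right) \left(N - 14\right)\right)^{2} = \left(N + \left(3 + N\right) \left(-14 + N\right)\right)^{2} = \left(N + \left(-14 + N\right) \left(3 + N\right)\right)^{2}$)
$\left(-3 - 7\right) \left(-19\right) s{\left(6 \right)} = \left(-3 - 7\right) \left(-19\right) \left(42 - 6^{2} + 10 \cdot 6\right)^{2} = \left(-10\right) \left(-19\right) \left(42 - 36 + 60\right)^{2} = 190 \left(42 - 36 + 60\right)^{2} = 190 \cdot 66^{2} = 190 \cdot 4356 = 827640$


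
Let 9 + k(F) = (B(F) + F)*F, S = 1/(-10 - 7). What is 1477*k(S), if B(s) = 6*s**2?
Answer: -65292262/4913 ≈ -13290.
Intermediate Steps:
S = -1/17 (S = 1/(-17) = -1/17 ≈ -0.058824)
k(F) = -9 + F*(F + 6*F**2) (k(F) = -9 + (6*F**2 + F)*F = -9 + (F + 6*F**2)*F = -9 + F*(F + 6*F**2))
1477*k(S) = 1477*(-9 + (-1/17)**2 + 6*(-1/17)**3) = 1477*(-9 + 1/289 + 6*(-1/4913)) = 1477*(-9 + 1/289 - 6/4913) = 1477*(-44206/4913) = -65292262/4913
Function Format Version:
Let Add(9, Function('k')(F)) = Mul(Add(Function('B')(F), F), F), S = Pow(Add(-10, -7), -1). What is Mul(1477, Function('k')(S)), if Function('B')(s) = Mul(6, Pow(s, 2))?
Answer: Rational(-65292262, 4913) ≈ -13290.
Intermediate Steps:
S = Rational(-1, 17) (S = Pow(-17, -1) = Rational(-1, 17) ≈ -0.058824)
Function('k')(F) = Add(-9, Mul(F, Add(F, Mul(6, Pow(F, 2))))) (Function('k')(F) = Add(-9, Mul(Add(Mul(6, Pow(F, 2)), F), F)) = Add(-9, Mul(Add(F, Mul(6, Pow(F, 2))), F)) = Add(-9, Mul(F, Add(F, Mul(6, Pow(F, 2))))))
Mul(1477, Function('k')(S)) = Mul(1477, Add(-9, Pow(Rational(-1, 17), 2), Mul(6, Pow(Rational(-1, 17), 3)))) = Mul(1477, Add(-9, Rational(1, 289), Mul(6, Rational(-1, 4913)))) = Mul(1477, Add(-9, Rational(1, 289), Rational(-6, 4913))) = Mul(1477, Rational(-44206, 4913)) = Rational(-65292262, 4913)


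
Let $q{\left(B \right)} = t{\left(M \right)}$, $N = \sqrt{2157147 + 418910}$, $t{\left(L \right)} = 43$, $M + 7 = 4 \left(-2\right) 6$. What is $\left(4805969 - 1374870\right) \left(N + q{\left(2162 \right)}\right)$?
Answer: $147537257 + 3431099 \sqrt{2576057} \approx 5.6545 \cdot 10^{9}$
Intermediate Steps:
$M = -55$ ($M = -7 + 4 \left(-2\right) 6 = -7 - 48 = -55$)
$N = \sqrt{2576057} \approx 1605.0$
$q{\left(B \right)} = 43$
$\left(4805969 - 1374870\right) \left(N + q{\left(2162 \right)}\right) = \left(4805969 - 1374870\right) \left(\sqrt{2576057} + 43\right) = 3431099 \left(43 + \sqrt{2576057}\right) = 147537257 + 3431099 \sqrt{2576057}$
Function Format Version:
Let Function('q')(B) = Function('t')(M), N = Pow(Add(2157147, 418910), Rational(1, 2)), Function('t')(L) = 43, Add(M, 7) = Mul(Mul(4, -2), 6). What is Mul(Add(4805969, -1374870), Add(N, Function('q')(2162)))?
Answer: Add(147537257, Mul(3431099, Pow(2576057, Rational(1, 2)))) ≈ 5.6545e+9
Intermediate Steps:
M = -55 (M = Add(-7, Mul(Mul(4, -2), 6)) = Add(-7, Mul(-8, 6)) = Add(-7, -48) = -55)
N = Pow(2576057, Rational(1, 2)) ≈ 1605.0
Function('q')(B) = 43
Mul(Add(4805969, -1374870), Add(N, Function('q')(2162))) = Mul(Add(4805969, -1374870), Add(Pow(2576057, Rational(1, 2)), 43)) = Mul(3431099, Add(43, Pow(2576057, Rational(1, 2)))) = Add(147537257, Mul(3431099, Pow(2576057, Rational(1, 2))))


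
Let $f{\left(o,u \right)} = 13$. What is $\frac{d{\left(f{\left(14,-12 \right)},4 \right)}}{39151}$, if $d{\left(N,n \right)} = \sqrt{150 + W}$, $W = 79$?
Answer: $\frac{\sqrt{229}}{39151} \approx 0.00038652$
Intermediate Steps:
$d{\left(N,n \right)} = \sqrt{229}$ ($d{\left(N,n \right)} = \sqrt{150 + 79} = \sqrt{229}$)
$\frac{d{\left(f{\left(14,-12 \right)},4 \right)}}{39151} = \frac{\sqrt{229}}{39151}$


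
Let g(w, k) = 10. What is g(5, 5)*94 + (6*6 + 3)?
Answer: 979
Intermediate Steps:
g(5, 5)*94 + (6*6 + 3) = 10*94 + (6*6 + 3) = 940 + (36 + 3) = 940 + 39 = 979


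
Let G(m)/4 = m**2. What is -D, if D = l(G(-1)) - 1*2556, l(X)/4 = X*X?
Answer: 2492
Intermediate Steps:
G(m) = 4*m**2
l(X) = 4*X**2 (l(X) = 4*(X*X) = 4*X**2)
D = -2492 (D = 4*(4*(-1)**2)**2 - 1*2556 = 4*(4*1)**2 - 2556 = 4*4**2 - 2556 = 4*16 - 2556 = 64 - 2556 = -2492)
-D = -1*(-2492) = 2492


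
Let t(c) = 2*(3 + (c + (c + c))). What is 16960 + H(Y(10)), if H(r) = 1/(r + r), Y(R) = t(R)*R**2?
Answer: 223872001/13200 ≈ 16960.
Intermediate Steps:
t(c) = 6 + 6*c (t(c) = 2*(3 + (c + 2*c)) = 2*(3 + 3*c) = 6 + 6*c)
Y(R) = R**2*(6 + 6*R) (Y(R) = (6 + 6*R)*R**2 = R**2*(6 + 6*R))
H(r) = 1/(2*r)
16960 + H(Y(10)) = 16960 + 1/(2*((6*10**2*(1 + 10)))) = 16960 + 1/(2*((6*100*11))) = 16960 + (1/2)/6600 = 16960 + (1/2)*(1/6600) = 16960 + 1/13200 = 223872001/13200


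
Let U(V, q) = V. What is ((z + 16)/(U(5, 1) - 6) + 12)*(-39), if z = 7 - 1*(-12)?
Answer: 897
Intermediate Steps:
z = 19 (z = 7 + 12 = 19)
((z + 16)/(U(5, 1) - 6) + 12)*(-39) = ((19 + 16)/(5 - 6) + 12)*(-39) = (35/(-1) + 12)*(-39) = (35*(-1) + 12)*(-39) = (-35 + 12)*(-39) = -23*(-39) = 897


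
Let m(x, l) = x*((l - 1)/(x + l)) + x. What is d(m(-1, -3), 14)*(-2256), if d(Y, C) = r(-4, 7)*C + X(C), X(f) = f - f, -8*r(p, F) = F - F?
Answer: 0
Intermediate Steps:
r(p, F) = 0 (r(p, F) = -(F - F)/8 = -⅛*0 = 0)
X(f) = 0
m(x, l) = x + x*(-1 + l)/(l + x) (m(x, l) = x*((-1 + l)/(l + x)) + x = x*(-1 + l)/(l + x) + x = x + x*(-1 + l)/(l + x))
d(Y, C) = 0 (d(Y, C) = 0*C + 0 = 0 + 0 = 0)
d(m(-1, -3), 14)*(-2256) = 0*(-2256) = 0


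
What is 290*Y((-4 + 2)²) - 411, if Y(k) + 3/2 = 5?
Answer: 604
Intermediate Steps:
Y(k) = 7/2 (Y(k) = -3/2 + 5 = 7/2)
290*Y((-4 + 2)²) - 411 = 290*(7/2) - 411 = 1015 - 411 = 604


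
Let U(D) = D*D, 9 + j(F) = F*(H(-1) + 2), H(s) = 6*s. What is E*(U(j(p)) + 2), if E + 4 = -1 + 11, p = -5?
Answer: 738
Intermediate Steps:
j(F) = -9 - 4*F (j(F) = -9 + F*(6*(-1) + 2) = -9 + F*(-6 + 2) = -9 + F*(-4) = -9 - 4*F)
E = 6 (E = -4 + (-1 + 11) = -4 + 10 = 6)
U(D) = D²
E*(U(j(p)) + 2) = 6*((-9 - 4*(-5))² + 2) = 6*((-9 + 20)² + 2) = 6*(11² + 2) = 6*(121 + 2) = 6*123 = 738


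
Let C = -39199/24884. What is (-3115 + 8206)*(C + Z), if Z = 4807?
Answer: 608772560199/24884 ≈ 2.4464e+7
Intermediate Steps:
C = -39199/24884 (C = -39199*1/24884 = -39199/24884 ≈ -1.5753)
(-3115 + 8206)*(C + Z) = (-3115 + 8206)*(-39199/24884 + 4807) = 5091*(119578189/24884) = 608772560199/24884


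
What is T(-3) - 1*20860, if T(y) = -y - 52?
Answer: -20909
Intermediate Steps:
T(y) = -52 - y
T(-3) - 1*20860 = (-52 - 1*(-3)) - 1*20860 = (-52 + 3) - 20860 = -49 - 20860 = -20909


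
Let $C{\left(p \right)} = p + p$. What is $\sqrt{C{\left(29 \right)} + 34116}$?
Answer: $\sqrt{34174} \approx 184.86$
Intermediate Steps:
$C{\left(p \right)} = 2 p$
$\sqrt{C{\left(29 \right)} + 34116} = \sqrt{2 \cdot 29 + 34116} = \sqrt{58 + 34116} = \sqrt{34174}$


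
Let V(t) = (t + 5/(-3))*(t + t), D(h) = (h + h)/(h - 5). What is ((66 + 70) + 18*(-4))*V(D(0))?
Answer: 0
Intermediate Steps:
D(h) = 2*h/(-5 + h) (D(h) = (2*h)/(-5 + h) = 2*h/(-5 + h))
V(t) = 2*t*(-5/3 + t) (V(t) = (t + 5*(-⅓))*(2*t) = (t - 5/3)*(2*t) = (-5/3 + t)*(2*t) = 2*t*(-5/3 + t))
((66 + 70) + 18*(-4))*V(D(0)) = ((66 + 70) + 18*(-4))*(2*(2*0/(-5 + 0))*(-5 + 3*(2*0/(-5 + 0)))/3) = (136 - 72)*(2*(2*0/(-5))*(-5 + 3*(2*0/(-5)))/3) = 64*(2*(2*0*(-⅕))*(-5 + 3*(2*0*(-⅕)))/3) = 64*((⅔)*0*(-5 + 3*0)) = 64*((⅔)*0*(-5 + 0)) = 64*((⅔)*0*(-5)) = 64*0 = 0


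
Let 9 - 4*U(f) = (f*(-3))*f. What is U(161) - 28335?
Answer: -8892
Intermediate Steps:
U(f) = 9/4 + 3*f²/4 (U(f) = 9/4 - f*(-3)*f/4 = 9/4 - (-3*f)*f/4 = 9/4 - (-3)*f²/4 = 9/4 + 3*f²/4)
U(161) - 28335 = (9/4 + (¾)*161²) - 28335 = (9/4 + (¾)*25921) - 28335 = (9/4 + 77763/4) - 28335 = 19443 - 28335 = -8892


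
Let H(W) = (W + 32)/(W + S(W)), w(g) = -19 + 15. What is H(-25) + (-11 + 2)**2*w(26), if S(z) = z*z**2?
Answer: -5070607/15650 ≈ -324.00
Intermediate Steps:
S(z) = z**3
w(g) = -4
H(W) = (32 + W)/(W + W**3) (H(W) = (W + 32)/(W + W**3) = (32 + W)/(W + W**3))
H(-25) + (-11 + 2)**2*w(26) = (32 - 25)/(-25 + (-25)**3) + (-11 + 2)**2*(-4) = 7/(-25 - 15625) + (-9)**2*(-4) = 7/(-15650) + 81*(-4) = -1/15650*7 - 324 = -7/15650 - 324 = -5070607/15650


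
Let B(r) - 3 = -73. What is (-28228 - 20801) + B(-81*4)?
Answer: -49099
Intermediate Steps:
B(r) = -70 (B(r) = 3 - 73 = -70)
(-28228 - 20801) + B(-81*4) = (-28228 - 20801) - 70 = -49029 - 70 = -49099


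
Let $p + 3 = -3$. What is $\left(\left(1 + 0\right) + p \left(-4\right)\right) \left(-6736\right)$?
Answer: $-168400$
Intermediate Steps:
$p = -6$ ($p = -3 - 3 = -6$)
$\left(\left(1 + 0\right) + p \left(-4\right)\right) \left(-6736\right) = \left(\left(1 + 0\right) - -24\right) \left(-6736\right) = \left(1 + 24\right) \left(-6736\right) = 25 \left(-6736\right) = -168400$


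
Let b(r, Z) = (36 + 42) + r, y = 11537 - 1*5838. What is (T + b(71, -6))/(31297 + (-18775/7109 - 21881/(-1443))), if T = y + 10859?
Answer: 171385200909/321182067943 ≈ 0.53361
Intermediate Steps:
y = 5699 (y = 11537 - 5838 = 5699)
T = 16558 (T = 5699 + 10859 = 16558)
b(r, Z) = 78 + r
(T + b(71, -6))/(31297 + (-18775/7109 - 21881/(-1443))) = (16558 + (78 + 71))/(31297 + (-18775/7109 - 21881/(-1443))) = (16558 + 149)/(31297 + (-18775*1/7109 - 21881*(-1/1443))) = 16707/(31297 + (-18775/7109 + 21881/1443)) = 16707/(31297 + 128459704/10258287) = 16707/(321182067943/10258287) = 16707*(10258287/321182067943) = 171385200909/321182067943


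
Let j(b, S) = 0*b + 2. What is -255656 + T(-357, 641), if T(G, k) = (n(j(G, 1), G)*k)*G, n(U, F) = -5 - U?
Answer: 1346203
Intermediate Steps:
j(b, S) = 2 (j(b, S) = 0 + 2 = 2)
T(G, k) = -7*G*k (T(G, k) = ((-5 - 1*2)*k)*G = ((-5 - 2)*k)*G = (-7*k)*G = -7*G*k)
-255656 + T(-357, 641) = -255656 - 7*(-357)*641 = -255656 + 1601859 = 1346203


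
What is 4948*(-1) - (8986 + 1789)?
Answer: -15723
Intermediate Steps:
4948*(-1) - (8986 + 1789) = -4948 - 1*10775 = -4948 - 10775 = -15723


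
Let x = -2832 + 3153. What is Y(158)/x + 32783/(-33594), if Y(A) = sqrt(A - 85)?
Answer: -32783/33594 + sqrt(73)/321 ≈ -0.94924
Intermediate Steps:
Y(A) = sqrt(-85 + A)
x = 321
Y(158)/x + 32783/(-33594) = sqrt(-85 + 158)/321 + 32783/(-33594) = sqrt(73)*(1/321) + 32783*(-1/33594) = sqrt(73)/321 - 32783/33594 = -32783/33594 + sqrt(73)/321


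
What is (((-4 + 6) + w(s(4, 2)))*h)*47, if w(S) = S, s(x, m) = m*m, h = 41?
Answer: 11562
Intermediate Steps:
s(x, m) = m²
(((-4 + 6) + w(s(4, 2)))*h)*47 = (((-4 + 6) + 2²)*41)*47 = ((2 + 4)*41)*47 = (6*41)*47 = 246*47 = 11562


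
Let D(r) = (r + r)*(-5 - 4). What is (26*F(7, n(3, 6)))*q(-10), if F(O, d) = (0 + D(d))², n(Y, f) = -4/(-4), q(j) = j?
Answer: -84240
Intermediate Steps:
D(r) = -18*r (D(r) = (2*r)*(-9) = -18*r)
n(Y, f) = 1 (n(Y, f) = -4*(-¼) = 1)
F(O, d) = 324*d² (F(O, d) = (0 - 18*d)² = (-18*d)² = 324*d²)
(26*F(7, n(3, 6)))*q(-10) = (26*(324*1²))*(-10) = (26*(324*1))*(-10) = (26*324)*(-10) = 8424*(-10) = -84240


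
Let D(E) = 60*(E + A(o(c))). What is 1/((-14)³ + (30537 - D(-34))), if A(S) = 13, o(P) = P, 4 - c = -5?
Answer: 1/29053 ≈ 3.4420e-5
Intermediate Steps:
c = 9 (c = 4 - 1*(-5) = 4 + 5 = 9)
D(E) = 780 + 60*E (D(E) = 60*(E + 13) = 60*(13 + E) = 780 + 60*E)
1/((-14)³ + (30537 - D(-34))) = 1/((-14)³ + (30537 - (780 + 60*(-34)))) = 1/(-2744 + (30537 - (780 - 2040))) = 1/(-2744 + (30537 - 1*(-1260))) = 1/(-2744 + (30537 + 1260)) = 1/(-2744 + 31797) = 1/29053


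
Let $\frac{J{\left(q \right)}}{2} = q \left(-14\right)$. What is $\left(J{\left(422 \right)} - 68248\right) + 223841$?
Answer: $143777$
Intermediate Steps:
$J{\left(q \right)} = - 28 q$ ($J{\left(q \right)} = 2 q \left(-14\right) = 2 \left(- 14 q\right) = - 28 q$)
$\left(J{\left(422 \right)} - 68248\right) + 223841 = \left(\left(-28\right) 422 - 68248\right) + 223841 = \left(-11816 - 68248\right) + 223841 = -80064 + 223841 = 143777$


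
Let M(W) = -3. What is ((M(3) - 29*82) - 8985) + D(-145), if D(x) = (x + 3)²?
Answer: 8798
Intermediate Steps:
D(x) = (3 + x)²
((M(3) - 29*82) - 8985) + D(-145) = ((-3 - 29*82) - 8985) + (3 - 145)² = ((-3 - 2378) - 8985) + (-142)² = (-2381 - 8985) + 20164 = -11366 + 20164 = 8798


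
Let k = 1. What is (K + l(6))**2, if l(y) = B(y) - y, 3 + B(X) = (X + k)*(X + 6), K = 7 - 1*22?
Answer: 3600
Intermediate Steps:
K = -15 (K = 7 - 22 = -15)
B(X) = -3 + (1 + X)*(6 + X) (B(X) = -3 + (X + 1)*(X + 6) = -3 + (1 + X)*(6 + X))
l(y) = 3 + y**2 + 6*y (l(y) = (3 + y**2 + 7*y) - y = 3 + y**2 + 6*y)
(K + l(6))**2 = (-15 + (3 + 6**2 + 6*6))**2 = (-15 + (3 + 36 + 36))**2 = (-15 + 75)**2 = 60**2 = 3600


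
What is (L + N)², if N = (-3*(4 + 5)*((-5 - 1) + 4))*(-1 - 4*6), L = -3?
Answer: 1830609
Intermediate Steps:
N = -1350 (N = (-27*(-6 + 4))*(-1 - 24) = -27*(-2)*(-25) = -3*(-18)*(-25) = 54*(-25) = -1350)
(L + N)² = (-3 - 1350)² = (-1353)² = 1830609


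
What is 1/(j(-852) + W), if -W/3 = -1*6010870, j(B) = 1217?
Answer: 1/18033827 ≈ 5.5451e-8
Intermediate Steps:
W = 18032610 (W = -(-3)*6010870 = -3*(-6010870) = 18032610)
1/(j(-852) + W) = 1/(1217 + 18032610) = 1/18033827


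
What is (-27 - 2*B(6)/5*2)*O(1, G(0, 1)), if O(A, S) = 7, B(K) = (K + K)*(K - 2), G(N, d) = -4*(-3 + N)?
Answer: -2289/5 ≈ -457.80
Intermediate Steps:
G(N, d) = 12 - 4*N
B(K) = 2*K*(-2 + K) (B(K) = (2*K)*(-2 + K) = 2*K*(-2 + K))
(-27 - 2*B(6)/5*2)*O(1, G(0, 1)) = (-27 - 2*2*6*(-2 + 6)/5*2)*7 = (-27 - 2*2*6*4/5*2)*7 = (-27 - 96/5*2)*7 = (-27 - 192/5)*7 = -327/5*7 = -2289/5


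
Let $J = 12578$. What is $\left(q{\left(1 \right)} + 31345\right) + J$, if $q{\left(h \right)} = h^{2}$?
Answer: $43924$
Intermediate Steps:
$\left(q{\left(1 \right)} + 31345\right) + J = \left(1^{2} + 31345\right) + 12578 = \left(1 + 31345\right) + 12578 = 31346 + 12578 = 43924$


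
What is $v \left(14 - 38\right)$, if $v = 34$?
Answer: $-816$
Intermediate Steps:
$v \left(14 - 38\right) = 34 \left(14 - 38\right) = 34 \left(-24\right) = -816$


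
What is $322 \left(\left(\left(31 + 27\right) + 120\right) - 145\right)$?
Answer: $10626$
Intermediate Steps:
$322 \left(\left(\left(31 + 27\right) + 120\right) - 145\right) = 322 \left(\left(58 + 120\right) - 145\right) = 322 \left(178 - 145\right) = 322 \cdot 33 = 10626$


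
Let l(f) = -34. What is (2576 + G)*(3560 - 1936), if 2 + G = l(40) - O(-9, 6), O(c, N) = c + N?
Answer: 4129832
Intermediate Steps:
O(c, N) = N + c
G = -33 (G = -2 + (-34 - (6 - 9)) = -2 + (-34 - 1*(-3)) = -2 + (-34 + 3) = -2 - 31 = -33)
(2576 + G)*(3560 - 1936) = (2576 - 33)*(3560 - 1936) = 2543*1624 = 4129832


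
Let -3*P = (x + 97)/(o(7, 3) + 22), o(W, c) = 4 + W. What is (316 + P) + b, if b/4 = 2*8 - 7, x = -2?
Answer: 34753/99 ≈ 351.04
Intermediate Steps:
b = 36 (b = 4*(2*8 - 7) = 4*(16 - 7) = 4*9 = 36)
P = -95/99 (P = -(-2 + 97)/(3*((4 + 7) + 22)) = -95/(3*(11 + 22)) = -95/(3*33) = -⅓*95/33 = -95/99 ≈ -0.95960)
(316 + P) + b = (316 - 95/99) + 36 = 31189/99 + 36 = 34753/99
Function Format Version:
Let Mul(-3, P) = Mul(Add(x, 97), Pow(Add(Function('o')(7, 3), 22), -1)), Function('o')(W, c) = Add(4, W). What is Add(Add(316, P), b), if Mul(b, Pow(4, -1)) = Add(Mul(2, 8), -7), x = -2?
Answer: Rational(34753, 99) ≈ 351.04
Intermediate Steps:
b = 36 (b = Mul(4, Add(Mul(2, 8), -7)) = Mul(4, Add(16, -7)) = Mul(4, 9) = 36)
P = Rational(-95, 99) (P = Mul(Rational(-1, 3), Mul(Add(-2, 97), Pow(Add(Add(4, 7), 22), -1))) = Mul(Rational(-1, 3), Mul(95, Pow(Add(11, 22), -1))) = Mul(Rational(-1, 3), Mul(95, Pow(33, -1))) = Mul(Rational(-1, 3), Mul(95, Rational(1, 33))) = Mul(Rational(-1, 3), Rational(95, 33)) = Rational(-95, 99) ≈ -0.95960)
Add(Add(316, P), b) = Add(Add(316, Rational(-95, 99)), 36) = Add(Rational(31189, 99), 36) = Rational(34753, 99)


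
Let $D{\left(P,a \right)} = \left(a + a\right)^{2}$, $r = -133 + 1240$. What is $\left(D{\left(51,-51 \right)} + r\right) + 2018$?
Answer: $13529$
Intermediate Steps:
$r = 1107$
$D{\left(P,a \right)} = 4 a^{2}$ ($D{\left(P,a \right)} = \left(2 a\right)^{2} = 4 a^{2}$)
$\left(D{\left(51,-51 \right)} + r\right) + 2018 = \left(4 \left(-51\right)^{2} + 1107\right) + 2018 = \left(4 \cdot 2601 + 1107\right) + 2018 = \left(10404 + 1107\right) + 2018 = 11511 + 2018 = 13529$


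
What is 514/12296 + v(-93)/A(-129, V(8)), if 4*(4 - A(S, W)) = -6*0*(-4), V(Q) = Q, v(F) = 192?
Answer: 295361/6148 ≈ 48.042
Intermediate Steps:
A(S, W) = 4 (A(S, W) = 4 - (-6*0)*(-4)/4 = 4 - 0*(-4) = 4 - ¼*0 = 4 + 0 = 4)
514/12296 + v(-93)/A(-129, V(8)) = 514/12296 + 192/4 = 514*(1/12296) + 192*(¼) = 257/6148 + 48 = 295361/6148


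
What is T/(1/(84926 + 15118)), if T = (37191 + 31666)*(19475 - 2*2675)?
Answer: 97303307125500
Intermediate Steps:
T = 972605125 (T = 68857*(19475 - 5350) = 68857*14125 = 972605125)
T/(1/(84926 + 15118)) = 972605125/(1/(84926 + 15118)) = 972605125/(1/100044) = 972605125*100044 = 97303307125500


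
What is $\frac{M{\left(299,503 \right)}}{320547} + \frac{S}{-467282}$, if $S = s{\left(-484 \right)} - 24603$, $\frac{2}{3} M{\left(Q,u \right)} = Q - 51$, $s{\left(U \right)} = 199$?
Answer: $\frac{1332742982}{24964307209} \approx 0.053386$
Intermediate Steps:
$M{\left(Q,u \right)} = - \frac{153}{2} + \frac{3 Q}{2}$ ($M{\left(Q,u \right)} = \frac{3 \left(Q - 51\right)}{2} = \frac{3 \left(-51 + Q\right)}{2} = - \frac{153}{2} + \frac{3 Q}{2}$)
$S = -24404$ ($S = 199 - 24603 = -24404$)
$\frac{M{\left(299,503 \right)}}{320547} + \frac{S}{-467282} = \frac{- \frac{153}{2} + \frac{3}{2} \cdot 299}{320547} - \frac{24404}{-467282} = \left(- \frac{153}{2} + \frac{897}{2}\right) \frac{1}{320547} - - \frac{12202}{233641} = 372 \cdot \frac{1}{320547} + \frac{12202}{233641} = \frac{124}{106849} + \frac{12202}{233641} = \frac{1332742982}{24964307209}$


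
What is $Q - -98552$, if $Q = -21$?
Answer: $98531$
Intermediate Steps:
$Q - -98552 = -21 - -98552 = -21 + 98552 = 98531$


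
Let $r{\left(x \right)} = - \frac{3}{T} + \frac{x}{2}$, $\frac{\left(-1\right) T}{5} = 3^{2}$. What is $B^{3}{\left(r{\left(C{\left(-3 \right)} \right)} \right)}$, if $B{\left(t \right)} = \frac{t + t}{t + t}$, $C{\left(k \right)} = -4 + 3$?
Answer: $1$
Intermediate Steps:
$C{\left(k \right)} = -1$
$T = -45$ ($T = - 5 \cdot 3^{2} = \left(-5\right) 9 = -45$)
$r{\left(x \right)} = \frac{1}{15} + \frac{x}{2}$ ($r{\left(x \right)} = - \frac{3}{-45} + \frac{x}{2} = \left(-3\right) \left(- \frac{1}{45}\right) + x \frac{1}{2} = \frac{1}{15} + \frac{x}{2}$)
$B{\left(t \right)} = 1$ ($B{\left(t \right)} = \frac{2 t}{2 t} = 2 t \frac{1}{2 t} = 1$)
$B^{3}{\left(r{\left(C{\left(-3 \right)} \right)} \right)} = 1^{3} = 1$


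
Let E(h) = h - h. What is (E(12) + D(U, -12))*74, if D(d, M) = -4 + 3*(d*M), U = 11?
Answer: -29600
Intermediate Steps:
D(d, M) = -4 + 3*M*d (D(d, M) = -4 + 3*(M*d) = -4 + 3*M*d)
E(h) = 0
(E(12) + D(U, -12))*74 = (0 + (-4 + 3*(-12)*11))*74 = (0 + (-4 - 396))*74 = (0 - 400)*74 = -400*74 = -29600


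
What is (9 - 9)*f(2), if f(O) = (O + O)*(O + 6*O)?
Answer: 0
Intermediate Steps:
f(O) = 14*O² (f(O) = (2*O)*(7*O) = 14*O²)
(9 - 9)*f(2) = (9 - 9)*(14*2²) = 0*(14*4) = 0*56 = 0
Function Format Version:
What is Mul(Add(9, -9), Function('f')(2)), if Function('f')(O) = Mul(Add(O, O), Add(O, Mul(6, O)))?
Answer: 0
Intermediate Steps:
Function('f')(O) = Mul(14, Pow(O, 2)) (Function('f')(O) = Mul(Mul(2, O), Mul(7, O)) = Mul(14, Pow(O, 2)))
Mul(Add(9, -9), Function('f')(2)) = Mul(Add(9, -9), Mul(14, Pow(2, 2))) = Mul(0, Mul(14, 4)) = Mul(0, 56) = 0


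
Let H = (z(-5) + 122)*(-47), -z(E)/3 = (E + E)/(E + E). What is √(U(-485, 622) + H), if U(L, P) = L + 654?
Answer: 4*I*√339 ≈ 73.648*I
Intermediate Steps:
z(E) = -3 (z(E) = -3*(E + E)/(E + E) = -3*2*E/(2*E) = -3*2*E*1/(2*E) = -3*1 = -3)
U(L, P) = 654 + L
H = -5593 (H = (-3 + 122)*(-47) = 119*(-47) = -5593)
√(U(-485, 622) + H) = √((654 - 485) - 5593) = √(169 - 5593) = √(-5424) = 4*I*√339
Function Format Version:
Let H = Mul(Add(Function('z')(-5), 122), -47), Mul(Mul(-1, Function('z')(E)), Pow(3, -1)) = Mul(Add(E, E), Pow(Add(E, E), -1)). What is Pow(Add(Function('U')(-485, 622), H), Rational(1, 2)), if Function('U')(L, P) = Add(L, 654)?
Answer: Mul(4, I, Pow(339, Rational(1, 2))) ≈ Mul(73.648, I)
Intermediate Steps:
Function('z')(E) = -3 (Function('z')(E) = Mul(-3, Mul(Add(E, E), Pow(Add(E, E), -1))) = Mul(-3, Mul(Mul(2, E), Pow(Mul(2, E), -1))) = Mul(-3, Mul(Mul(2, E), Mul(Rational(1, 2), Pow(E, -1)))) = Mul(-3, 1) = -3)
Function('U')(L, P) = Add(654, L)
H = -5593 (H = Mul(Add(-3, 122), -47) = Mul(119, -47) = -5593)
Pow(Add(Function('U')(-485, 622), H), Rational(1, 2)) = Pow(Add(Add(654, -485), -5593), Rational(1, 2)) = Pow(Add(169, -5593), Rational(1, 2)) = Pow(-5424, Rational(1, 2)) = Mul(4, I, Pow(339, Rational(1, 2)))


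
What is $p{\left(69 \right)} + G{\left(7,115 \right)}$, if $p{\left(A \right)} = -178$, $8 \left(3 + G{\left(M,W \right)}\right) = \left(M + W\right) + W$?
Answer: $- \frac{1211}{8} \approx -151.38$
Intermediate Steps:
$G{\left(M,W \right)} = -3 + \frac{W}{4} + \frac{M}{8}$ ($G{\left(M,W \right)} = -3 + \frac{\left(M + W\right) + W}{8} = -3 + \frac{M + 2 W}{8} = -3 + \left(\frac{W}{4} + \frac{M}{8}\right) = -3 + \frac{W}{4} + \frac{M}{8}$)
$p{\left(69 \right)} + G{\left(7,115 \right)} = -178 + \left(-3 + \frac{1}{4} \cdot 115 + \frac{1}{8} \cdot 7\right) = -178 + \left(-3 + \frac{115}{4} + \frac{7}{8}\right) = -178 + \frac{213}{8} = - \frac{1211}{8}$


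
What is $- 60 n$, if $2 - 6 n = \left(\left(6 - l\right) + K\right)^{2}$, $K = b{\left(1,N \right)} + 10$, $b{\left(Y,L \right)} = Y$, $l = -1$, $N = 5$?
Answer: $3220$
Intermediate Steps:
$K = 11$ ($K = 1 + 10 = 11$)
$n = - \frac{161}{3}$ ($n = \frac{1}{3} - \frac{\left(\left(6 - -1\right) + 11\right)^{2}}{6} = \frac{1}{3} - \frac{\left(\left(6 + 1\right) + 11\right)^{2}}{6} = \frac{1}{3} - \frac{\left(7 + 11\right)^{2}}{6} = \frac{1}{3} - \frac{18^{2}}{6} = \frac{1}{3} - 54 = - \frac{161}{3} \approx -53.667$)
$- 60 n = \left(-60\right) \left(- \frac{161}{3}\right) = 3220$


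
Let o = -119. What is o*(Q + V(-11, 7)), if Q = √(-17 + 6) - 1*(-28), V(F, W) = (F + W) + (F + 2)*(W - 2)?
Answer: 2499 - 119*I*√11 ≈ 2499.0 - 394.68*I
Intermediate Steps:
V(F, W) = F + W + (-2 + W)*(2 + F) (V(F, W) = (F + W) + (2 + F)*(-2 + W) = (F + W) + (-2 + W)*(2 + F) = F + W + (-2 + W)*(2 + F))
Q = 28 + I*√11 (Q = √(-11) + 28 = I*√11 + 28 = 28 + I*√11 ≈ 28.0 + 3.3166*I)
o*(Q + V(-11, 7)) = -119*((28 + I*√11) + (-4 - 1*(-11) + 3*7 - 11*7)) = -119*((28 + I*√11) + (-4 + 11 + 21 - 77)) = -119*((28 + I*√11) - 49) = -119*(-21 + I*√11) = 2499 - 119*I*√11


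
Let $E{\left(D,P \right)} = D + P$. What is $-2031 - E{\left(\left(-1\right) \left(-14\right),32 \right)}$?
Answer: $-2077$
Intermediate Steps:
$-2031 - E{\left(\left(-1\right) \left(-14\right),32 \right)} = -2031 - \left(\left(-1\right) \left(-14\right) + 32\right) = -2031 - \left(14 + 32\right) = -2031 - 46 = -2077$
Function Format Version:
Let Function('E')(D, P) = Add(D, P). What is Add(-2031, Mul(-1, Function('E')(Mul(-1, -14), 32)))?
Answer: -2077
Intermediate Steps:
Add(-2031, Mul(-1, Function('E')(Mul(-1, -14), 32))) = Add(-2031, Mul(-1, Add(Mul(-1, -14), 32))) = Add(-2031, Mul(-1, Add(14, 32))) = Add(-2031, Mul(-1, 46)) = Add(-2031, -46) = -2077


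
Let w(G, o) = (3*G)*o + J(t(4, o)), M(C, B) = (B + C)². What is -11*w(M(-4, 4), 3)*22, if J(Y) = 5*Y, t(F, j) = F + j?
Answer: -8470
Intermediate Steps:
w(G, o) = 20 + 5*o + 3*G*o (w(G, o) = (3*G)*o + 5*(4 + o) = 3*G*o + (20 + 5*o) = 20 + 5*o + 3*G*o)
-11*w(M(-4, 4), 3)*22 = -11*(20 + 5*3 + 3*(4 - 4)²*3)*22 = -11*(20 + 15 + 3*0²*3)*22 = -11*(20 + 15 + 3*0*3)*22 = -11*(20 + 15 + 0)*22 = -11*35*22 = -385*22 = -8470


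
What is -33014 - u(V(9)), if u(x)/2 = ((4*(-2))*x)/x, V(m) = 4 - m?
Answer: -32998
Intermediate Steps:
u(x) = -16 (u(x) = 2*(((4*(-2))*x)/x) = 2*((-8*x)/x) = 2*(-8) = -16)
-33014 - u(V(9)) = -33014 - 1*(-16) = -33014 + 16 = -32998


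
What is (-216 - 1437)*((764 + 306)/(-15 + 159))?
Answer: -294785/24 ≈ -12283.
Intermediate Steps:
(-216 - 1437)*((764 + 306)/(-15 + 159)) = -1768710/144 = -1653*535/72 = -294785/24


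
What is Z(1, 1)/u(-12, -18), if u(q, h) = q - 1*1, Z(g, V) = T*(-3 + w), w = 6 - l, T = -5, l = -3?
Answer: 30/13 ≈ 2.3077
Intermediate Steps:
w = 9 (w = 6 - 1*(-3) = 6 + 3 = 9)
Z(g, V) = -30 (Z(g, V) = -5*(-3 + 9) = -5*6 = -30)
u(q, h) = -1 + q (u(q, h) = q - 1 = -1 + q)
Z(1, 1)/u(-12, -18) = -30/(-1 - 12) = -30/(-13) = -1/13*(-30) = 30/13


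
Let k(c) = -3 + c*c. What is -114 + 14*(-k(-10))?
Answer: -1472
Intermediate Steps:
k(c) = -3 + c²
-114 + 14*(-k(-10)) = -114 + 14*(-(-3 + (-10)²)) = -114 + 14*(-(-3 + 100)) = -114 + 14*(-1*97) = -114 + 14*(-97) = -114 - 1358 = -1472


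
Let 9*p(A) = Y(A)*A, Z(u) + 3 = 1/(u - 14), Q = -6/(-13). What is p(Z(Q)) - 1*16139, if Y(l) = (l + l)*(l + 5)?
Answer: -131946246343/8177664 ≈ -16135.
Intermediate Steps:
Y(l) = 2*l*(5 + l) (Y(l) = (2*l)*(5 + l) = 2*l*(5 + l))
Q = 6/13 (Q = -6*(-1/13) = 6/13 ≈ 0.46154)
Z(u) = -3 + 1/(-14 + u) (Z(u) = -3 + 1/(u - 14) = -3 + 1/(-14 + u))
p(A) = 2*A**2*(5 + A)/9 (p(A) = ((2*A*(5 + A))*A)/9 = (2*A**2*(5 + A))/9 = 2*A**2*(5 + A)/9)
p(Z(Q)) - 1*16139 = 2*((43 - 3*6/13)/(-14 + 6/13))**2*(5 + (43 - 3*6/13)/(-14 + 6/13))/9 - 1*16139 = 2*((43 - 18/13)/(-176/13))**2*(5 + (43 - 18/13)/(-176/13))/9 - 16139 = 2*(-13/176*541/13)**2*(5 - 13/176*541/13)/9 - 16139 = 2*(-541/176)**2*(5 - 541/176)/9 - 16139 = (2/9)*(292681/30976)*(339/176) - 16139 = 33072953/8177664 - 16139 = -131946246343/8177664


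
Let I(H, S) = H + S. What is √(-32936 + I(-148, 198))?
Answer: 9*I*√406 ≈ 181.34*I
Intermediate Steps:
√(-32936 + I(-148, 198)) = √(-32936 + (-148 + 198)) = √(-32936 + 50) = √(-32886) = 9*I*√406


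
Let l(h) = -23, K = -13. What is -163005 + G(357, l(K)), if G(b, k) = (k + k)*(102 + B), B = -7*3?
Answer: -166731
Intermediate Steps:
B = -21
G(b, k) = 162*k (G(b, k) = (k + k)*(102 - 21) = (2*k)*81 = 162*k)
-163005 + G(357, l(K)) = -163005 + 162*(-23) = -163005 - 3726 = -166731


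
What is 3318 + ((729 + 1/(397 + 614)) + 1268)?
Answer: 5373466/1011 ≈ 5315.0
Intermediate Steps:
3318 + ((729 + 1/(397 + 614)) + 1268) = 3318 + ((729 + 1/1011) + 1268) = 3318 + (737020/1011 + 1268) = 3318 + 2018968/1011 = 5373466/1011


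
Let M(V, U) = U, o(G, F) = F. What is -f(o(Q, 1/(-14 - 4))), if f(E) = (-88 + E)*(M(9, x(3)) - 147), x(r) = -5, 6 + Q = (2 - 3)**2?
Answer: -120460/9 ≈ -13384.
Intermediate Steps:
Q = -5 (Q = -6 + (2 - 3)**2 = -6 + (-1)**2 = -6 + 1 = -5)
f(E) = 13376 - 152*E (f(E) = (-88 + E)*(-5 - 147) = (-88 + E)*(-152) = 13376 - 152*E)
-f(o(Q, 1/(-14 - 4))) = -(13376 - 152/(-14 - 4)) = -(13376 - 152/(-18)) = -(13376 - 152*(-1/18)) = -(13376 + 76/9) = -1*120460/9 = -120460/9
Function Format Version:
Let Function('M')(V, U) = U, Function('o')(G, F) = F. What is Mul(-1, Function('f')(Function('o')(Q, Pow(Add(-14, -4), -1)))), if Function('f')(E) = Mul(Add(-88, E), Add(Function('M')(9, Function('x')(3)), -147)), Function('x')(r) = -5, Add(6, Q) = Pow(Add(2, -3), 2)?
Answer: Rational(-120460, 9) ≈ -13384.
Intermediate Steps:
Q = -5 (Q = Add(-6, Pow(Add(2, -3), 2)) = Add(-6, Pow(-1, 2)) = Add(-6, 1) = -5)
Function('f')(E) = Add(13376, Mul(-152, E)) (Function('f')(E) = Mul(Add(-88, E), Add(-5, -147)) = Mul(Add(-88, E), -152) = Add(13376, Mul(-152, E)))
Mul(-1, Function('f')(Function('o')(Q, Pow(Add(-14, -4), -1)))) = Mul(-1, Add(13376, Mul(-152, Pow(Add(-14, -4), -1)))) = Mul(-1, Add(13376, Mul(-152, Pow(-18, -1)))) = Mul(-1, Add(13376, Mul(-152, Rational(-1, 18)))) = Mul(-1, Add(13376, Rational(76, 9))) = Mul(-1, Rational(120460, 9)) = Rational(-120460, 9)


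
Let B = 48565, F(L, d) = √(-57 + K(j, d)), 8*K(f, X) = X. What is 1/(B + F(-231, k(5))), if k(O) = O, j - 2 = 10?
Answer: 35320/1715315841 - 2*I*√902/18868474251 ≈ 2.0591e-5 - 3.1834e-9*I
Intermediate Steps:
j = 12 (j = 2 + 10 = 12)
K(f, X) = X/8
F(L, d) = √(-57 + d/8)
1/(B + F(-231, k(5))) = 1/(48565 + √(-912 + 2*5)/4) = 1/(48565 + √(-912 + 10)/4) = 1/(48565 + √(-902)/4) = 1/(48565 + (I*√902)/4) = 1/(48565 + I*√902/4)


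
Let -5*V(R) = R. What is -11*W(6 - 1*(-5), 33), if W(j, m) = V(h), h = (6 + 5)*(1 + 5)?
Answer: 726/5 ≈ 145.20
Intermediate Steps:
h = 66 (h = 11*6 = 66)
V(R) = -R/5
W(j, m) = -66/5 (W(j, m) = -⅕*66 = -66/5)
-11*W(6 - 1*(-5), 33) = -11*(-66/5) = 726/5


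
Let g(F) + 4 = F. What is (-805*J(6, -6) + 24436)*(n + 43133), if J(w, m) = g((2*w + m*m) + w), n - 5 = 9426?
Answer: -831247096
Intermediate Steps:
n = 9431 (n = 5 + 9426 = 9431)
g(F) = -4 + F
J(w, m) = -4 + m² + 3*w (J(w, m) = -4 + ((2*w + m*m) + w) = -4 + ((2*w + m²) + w) = -4 + ((m² + 2*w) + w) = -4 + (m² + 3*w) = -4 + m² + 3*w)
(-805*J(6, -6) + 24436)*(n + 43133) = (-805*(-4 + (-6)² + 3*6) + 24436)*(9431 + 43133) = (-805*(-4 + 36 + 18) + 24436)*52564 = (-805*50 + 24436)*52564 = (-40250 + 24436)*52564 = -15814*52564 = -831247096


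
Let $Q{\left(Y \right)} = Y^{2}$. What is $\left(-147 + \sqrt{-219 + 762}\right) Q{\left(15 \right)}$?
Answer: $-33075 + 225 \sqrt{543} \approx -27832.0$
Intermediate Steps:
$\left(-147 + \sqrt{-219 + 762}\right) Q{\left(15 \right)} = \left(-147 + \sqrt{-219 + 762}\right) 15^{2} = \left(-147 + \sqrt{543}\right) 225 = -33075 + 225 \sqrt{543}$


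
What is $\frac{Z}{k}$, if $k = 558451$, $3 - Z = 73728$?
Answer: $- \frac{73725}{558451} \approx -0.13202$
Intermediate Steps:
$Z = -73725$ ($Z = 3 - 73728 = -73725$)
$\frac{Z}{k} = - \frac{73725}{558451}$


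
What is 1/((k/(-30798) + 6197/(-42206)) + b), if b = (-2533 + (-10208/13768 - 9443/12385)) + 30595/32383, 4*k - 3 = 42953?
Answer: -4772355869425384305/12093410425256705355919 ≈ -0.00039462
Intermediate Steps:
k = 10739 (k = 3/4 + (1/4)*42953 = 3/4 + 42953/4 = 10739)
b = -1748739018361169/690230206055 (b = (-2533 + (-10208*1/13768 - 9443*1/12385)) + 30595*(1/32383) = (-2533 + (-1276/1721 - 9443/12385)) + 30595/32383 = (-2533 - 32054663/21314585) + 30595/32383 = -54021898468/21314585 + 30595/32383 = -1748739018361169/690230206055 ≈ -2533.6)
1/((k/(-30798) + 6197/(-42206)) + b) = 1/((10739/(-30798) + 6197/(-42206)) - 1748739018361169/690230206055) = 1/((10739*(-1/30798) + 6197*(-1/42206)) - 1748739018361169/690230206055) = 1/((-10739/30798 - 6197/42206) - 1748739018361169/690230206055) = 1/(-161026360/324965097 - 1748739018361169/690230206055) = 1/(-12093410425256705355919/4772355869425384305) = -4772355869425384305/12093410425256705355919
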